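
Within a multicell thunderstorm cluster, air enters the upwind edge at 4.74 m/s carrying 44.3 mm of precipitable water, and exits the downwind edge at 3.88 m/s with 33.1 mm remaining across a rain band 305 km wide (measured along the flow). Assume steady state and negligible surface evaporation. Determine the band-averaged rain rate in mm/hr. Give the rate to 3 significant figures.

Column moisture flux per unit crosswind length is F = V × PW.
Inflow: F_in = 4.74 × 44.3 = 209.982 mm·m/s
Outflow: F_out = 3.88 × 33.1 = 128.428 mm·m/s
Steady-state rate R = (F_in − F_out)/L = (209.982 − 128.428) / 305000 m = 2.674e-04 mm/s.
R = 2.674e-04 × 3600 = 0.963 mm/hr.

R ≈ 0.963 mm/hr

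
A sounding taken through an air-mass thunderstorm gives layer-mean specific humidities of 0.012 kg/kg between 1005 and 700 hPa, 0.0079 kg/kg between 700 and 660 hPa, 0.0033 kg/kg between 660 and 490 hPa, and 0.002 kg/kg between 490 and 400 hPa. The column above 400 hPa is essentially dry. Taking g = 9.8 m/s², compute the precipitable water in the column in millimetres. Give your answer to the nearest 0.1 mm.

PW ≈ 48.1 mm

Precipitable water is the column-integrated vapour mass per unit area: PW = (1/g) Σ q̄ Δp, with q in kg/kg and Δp in Pa (1 kg/m² of water = 1 mm).
Layer 1005–700 hPa: Δp = 305 hPa = 30500 Pa, q̄ = 0.012 kg/kg → 0.012 × 30500 / 9.8 = 37.35 mm
Layer 700–660 hPa: Δp = 40 hPa = 4000 Pa, q̄ = 0.0079 kg/kg → 0.0079 × 4000 / 9.8 = 3.22 mm
Layer 660–490 hPa: Δp = 170 hPa = 17000 Pa, q̄ = 0.0033 kg/kg → 0.0033 × 17000 / 9.8 = 5.72 mm
Layer 490–400 hPa: Δp = 90 hPa = 9000 Pa, q̄ = 0.002 kg/kg → 0.002 × 9000 / 9.8 = 1.84 mm
PW = 37.35 + 3.22 + 5.72 + 1.84 = 48.13 ≈ 48.1 mm.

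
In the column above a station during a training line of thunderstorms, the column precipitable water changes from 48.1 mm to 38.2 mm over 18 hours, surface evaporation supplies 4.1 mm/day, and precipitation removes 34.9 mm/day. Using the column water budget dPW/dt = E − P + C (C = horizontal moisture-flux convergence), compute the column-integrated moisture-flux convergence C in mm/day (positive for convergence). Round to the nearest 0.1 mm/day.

dPW/dt = (38.2 − 48.1) mm / (18/24 day) = -13.200 mm/day.
C = dPW/dt − E + P = (-13.200) − 4.1 + 34.9 = 17.6 mm/day.

C ≈ 17.6 mm/day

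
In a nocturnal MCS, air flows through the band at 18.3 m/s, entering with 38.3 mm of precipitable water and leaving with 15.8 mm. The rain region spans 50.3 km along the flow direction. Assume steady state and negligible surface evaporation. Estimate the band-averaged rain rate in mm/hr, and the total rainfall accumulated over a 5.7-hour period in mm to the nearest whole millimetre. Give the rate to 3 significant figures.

R ≈ 29.5 mm/hr; total ≈ 168 mm

Column moisture flux per unit crosswind length is F = V × PW.
Inflow: F_in = 18.3 × 38.3 = 700.89 mm·m/s
Outflow: F_out = 18.3 × 15.8 = 289.14 mm·m/s
Steady-state rate R = (F_in − F_out)/L = (700.89 − 289.14) / 50300 m = 8.186e-03 mm/s.
R = 8.186e-03 × 3600 = 29.5 mm/hr.
Over 5.7 h: total = 29.5 × 5.7 = 168.15 ≈ 168 mm.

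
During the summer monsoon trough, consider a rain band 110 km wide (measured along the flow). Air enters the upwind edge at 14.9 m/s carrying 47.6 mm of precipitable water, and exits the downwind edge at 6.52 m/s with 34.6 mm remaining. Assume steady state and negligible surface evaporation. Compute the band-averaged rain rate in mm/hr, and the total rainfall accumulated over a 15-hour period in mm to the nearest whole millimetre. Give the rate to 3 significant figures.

Column moisture flux per unit crosswind length is F = V × PW.
Inflow: F_in = 14.9 × 47.6 = 709.24 mm·m/s
Outflow: F_out = 6.52 × 34.6 = 225.592 mm·m/s
Steady-state rate R = (F_in − F_out)/L = (709.24 − 225.592) / 110000 m = 4.397e-03 mm/s.
R = 4.397e-03 × 3600 = 15.8 mm/hr.
Over 15 h: total = 15.8 × 15 = 237 mm.

R ≈ 15.8 mm/hr; total ≈ 237 mm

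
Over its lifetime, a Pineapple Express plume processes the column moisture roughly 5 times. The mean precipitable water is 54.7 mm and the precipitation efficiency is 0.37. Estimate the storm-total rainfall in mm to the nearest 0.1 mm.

rainfall ≈ 101.2 mm

Each cycle deposits ε × PW = 0.37 × 54.7 = 20.239 mm.
Over 5 cycles: 5 × 20.239 = 101.2 mm.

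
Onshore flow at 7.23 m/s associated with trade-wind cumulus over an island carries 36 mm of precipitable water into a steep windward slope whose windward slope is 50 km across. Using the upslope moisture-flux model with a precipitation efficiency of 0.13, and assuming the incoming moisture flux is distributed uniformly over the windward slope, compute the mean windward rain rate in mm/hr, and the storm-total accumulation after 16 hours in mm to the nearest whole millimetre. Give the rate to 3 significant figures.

Incoming column moisture flux per unit ridge length: F = V × PW = 7.23 × 36 = 260.28 mm·m/s.
Spread over the 50 km slope with efficiency ε = 0.13: R = ε·F/W = 0.13 × 260.28 / 50000 m = 6.767e-04 mm/s.
R = 6.767e-04 × 3600 = 2.44 mm/hr.
Over 16 h: total = 2.44 × 16 = 39.04 ≈ 39 mm.

R ≈ 2.44 mm/hr; total ≈ 39 mm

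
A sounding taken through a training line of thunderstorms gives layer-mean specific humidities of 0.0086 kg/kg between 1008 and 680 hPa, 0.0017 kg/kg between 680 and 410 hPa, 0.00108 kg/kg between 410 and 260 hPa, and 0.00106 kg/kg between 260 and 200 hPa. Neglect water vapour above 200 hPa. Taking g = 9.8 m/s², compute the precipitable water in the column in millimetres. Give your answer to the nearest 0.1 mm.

Precipitable water is the column-integrated vapour mass per unit area: PW = (1/g) Σ q̄ Δp, with q in kg/kg and Δp in Pa (1 kg/m² of water = 1 mm).
Layer 1008–680 hPa: Δp = 328 hPa = 32800 Pa, q̄ = 0.0086 kg/kg → 0.0086 × 32800 / 9.8 = 28.78 mm
Layer 680–410 hPa: Δp = 270 hPa = 27000 Pa, q̄ = 0.0017 kg/kg → 0.0017 × 27000 / 9.8 = 4.68 mm
Layer 410–260 hPa: Δp = 150 hPa = 15000 Pa, q̄ = 0.00108 kg/kg → 0.00108 × 15000 / 9.8 = 1.65 mm
Layer 260–200 hPa: Δp = 60 hPa = 6000 Pa, q̄ = 0.00106 kg/kg → 0.00106 × 6000 / 9.8 = 0.65 mm
PW = 28.78 + 4.68 + 1.65 + 0.65 = 35.76 ≈ 35.8 mm.

PW ≈ 35.8 mm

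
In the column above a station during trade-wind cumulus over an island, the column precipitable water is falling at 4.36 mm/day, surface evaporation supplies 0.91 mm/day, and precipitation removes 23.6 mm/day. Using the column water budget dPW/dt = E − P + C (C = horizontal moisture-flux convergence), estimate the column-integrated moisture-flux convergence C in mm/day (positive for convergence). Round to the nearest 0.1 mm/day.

dPW/dt = -4.36 mm/day.
C = dPW/dt − E + P = (-4.36) − 0.91 + 23.6 = 18.3 mm/day.

C ≈ 18.3 mm/day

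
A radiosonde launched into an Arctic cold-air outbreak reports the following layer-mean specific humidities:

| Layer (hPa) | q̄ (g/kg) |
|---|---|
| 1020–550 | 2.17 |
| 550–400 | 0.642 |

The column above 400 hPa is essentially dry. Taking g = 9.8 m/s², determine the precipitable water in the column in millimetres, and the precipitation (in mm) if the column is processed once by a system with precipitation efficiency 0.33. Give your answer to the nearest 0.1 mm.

PW ≈ 11.4 mm; precipitation ≈ 3.8 mm

Precipitable water is the column-integrated vapour mass per unit area: PW = (1/g) Σ q̄ Δp, with q in kg/kg and Δp in Pa (1 kg/m² of water = 1 mm).
Layer 1020–550 hPa: Δp = 470 hPa = 47000 Pa, q̄ = 0.00217 kg/kg → 0.00217 × 47000 / 9.8 = 10.41 mm
Layer 550–400 hPa: Δp = 150 hPa = 15000 Pa, q̄ = 0.000642 kg/kg → 0.000642 × 15000 / 9.8 = 0.98 mm
PW = 10.41 + 0.98 = 11.39 ≈ 11.4 mm.
Precipitation = ε × PW = 0.33 × 11.4 = 3.8 mm.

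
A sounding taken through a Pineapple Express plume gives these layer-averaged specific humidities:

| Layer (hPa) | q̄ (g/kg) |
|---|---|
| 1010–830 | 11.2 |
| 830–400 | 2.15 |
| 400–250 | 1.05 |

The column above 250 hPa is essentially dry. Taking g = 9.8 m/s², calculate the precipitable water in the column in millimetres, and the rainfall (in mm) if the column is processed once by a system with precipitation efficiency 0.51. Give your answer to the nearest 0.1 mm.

Precipitable water is the column-integrated vapour mass per unit area: PW = (1/g) Σ q̄ Δp, with q in kg/kg and Δp in Pa (1 kg/m² of water = 1 mm).
Layer 1010–830 hPa: Δp = 180 hPa = 18000 Pa, q̄ = 0.0112 kg/kg → 0.0112 × 18000 / 9.8 = 20.57 mm
Layer 830–400 hPa: Δp = 430 hPa = 43000 Pa, q̄ = 0.00215 kg/kg → 0.00215 × 43000 / 9.8 = 9.43 mm
Layer 400–250 hPa: Δp = 150 hPa = 15000 Pa, q̄ = 0.00105 kg/kg → 0.00105 × 15000 / 9.8 = 1.61 mm
PW = 20.57 + 9.43 + 1.61 = 31.61 ≈ 31.6 mm.
Rainfall = ε × PW = 0.51 × 31.6 = 16.1 mm.

PW ≈ 31.6 mm; rainfall ≈ 16.1 mm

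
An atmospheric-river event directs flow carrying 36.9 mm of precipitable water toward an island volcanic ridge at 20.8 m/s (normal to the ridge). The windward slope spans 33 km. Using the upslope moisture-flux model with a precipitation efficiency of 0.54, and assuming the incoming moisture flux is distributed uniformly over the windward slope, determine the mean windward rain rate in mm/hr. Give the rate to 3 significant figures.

R ≈ 45.2 mm/hr

Incoming column moisture flux per unit ridge length: F = V × PW = 20.8 × 36.9 = 767.52 mm·m/s.
Spread over the 33 km slope with efficiency ε = 0.54: R = ε·F/W = 0.54 × 767.52 / 33000 m = 1.256e-02 mm/s.
R = 1.256e-02 × 3600 = 45.2 mm/hr.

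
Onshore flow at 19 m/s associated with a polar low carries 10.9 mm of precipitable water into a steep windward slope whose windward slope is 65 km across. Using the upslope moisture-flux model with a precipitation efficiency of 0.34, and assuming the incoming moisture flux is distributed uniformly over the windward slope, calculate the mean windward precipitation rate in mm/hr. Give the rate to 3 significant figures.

R ≈ 3.90 mm/hr

Incoming column moisture flux per unit ridge length: F = V × PW = 19 × 10.9 = 207.1 mm·m/s.
Spread over the 65 km slope with efficiency ε = 0.34: R = ε·F/W = 0.34 × 207.1 / 65000 m = 1.083e-03 mm/s.
R = 1.083e-03 × 3600 = 3.90 mm/hr.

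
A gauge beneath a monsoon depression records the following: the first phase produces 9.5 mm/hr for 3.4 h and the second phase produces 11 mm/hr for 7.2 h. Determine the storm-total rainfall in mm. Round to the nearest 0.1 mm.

total ≈ 111.5 mm

Total = Σ Rᵢ Δtᵢ = 9.5 × 3.4 + 11 × 7.2
      = 32.3 + 79.2 = 111.5 mm.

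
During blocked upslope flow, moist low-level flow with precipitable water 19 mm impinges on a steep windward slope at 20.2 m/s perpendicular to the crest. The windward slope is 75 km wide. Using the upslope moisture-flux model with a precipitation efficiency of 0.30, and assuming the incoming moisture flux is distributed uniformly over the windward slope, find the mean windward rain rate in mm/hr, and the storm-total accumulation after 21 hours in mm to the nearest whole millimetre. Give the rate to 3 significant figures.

R ≈ 5.53 mm/hr; total ≈ 116 mm

Incoming column moisture flux per unit ridge length: F = V × PW = 20.2 × 19 = 383.8 mm·m/s.
Spread over the 75 km slope with efficiency ε = 0.30: R = ε·F/W = 0.30 × 383.8 / 75000 m = 1.535e-03 mm/s.
R = 1.535e-03 × 3600 = 5.53 mm/hr.
Over 21 h: total = 5.53 × 21 = 116.13 ≈ 116 mm.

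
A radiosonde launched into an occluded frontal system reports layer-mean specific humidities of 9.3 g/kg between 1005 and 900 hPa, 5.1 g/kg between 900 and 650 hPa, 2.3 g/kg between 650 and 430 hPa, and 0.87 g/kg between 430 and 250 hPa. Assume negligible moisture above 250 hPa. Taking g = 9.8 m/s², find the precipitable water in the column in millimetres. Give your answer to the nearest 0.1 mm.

PW ≈ 29.7 mm

Precipitable water is the column-integrated vapour mass per unit area: PW = (1/g) Σ q̄ Δp, with q in kg/kg and Δp in Pa (1 kg/m² of water = 1 mm).
Layer 1005–900 hPa: Δp = 105 hPa = 10500 Pa, q̄ = 0.0093 kg/kg → 0.0093 × 10500 / 9.8 = 9.96 mm
Layer 900–650 hPa: Δp = 250 hPa = 25000 Pa, q̄ = 0.0051 kg/kg → 0.0051 × 25000 / 9.8 = 13.01 mm
Layer 650–430 hPa: Δp = 220 hPa = 22000 Pa, q̄ = 0.0023 kg/kg → 0.0023 × 22000 / 9.8 = 5.16 mm
Layer 430–250 hPa: Δp = 180 hPa = 18000 Pa, q̄ = 0.00087 kg/kg → 0.00087 × 18000 / 9.8 = 1.60 mm
PW = 9.96 + 13.01 + 5.16 + 1.60 = 29.73 ≈ 29.7 mm.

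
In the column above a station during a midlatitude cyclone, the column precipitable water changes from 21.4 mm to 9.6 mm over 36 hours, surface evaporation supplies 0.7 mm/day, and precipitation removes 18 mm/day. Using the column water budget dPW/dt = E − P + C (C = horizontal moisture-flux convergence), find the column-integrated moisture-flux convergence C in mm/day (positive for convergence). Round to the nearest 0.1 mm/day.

C ≈ 9.4 mm/day

dPW/dt = (9.6 − 21.4) mm / (36/24 day) = -7.867 mm/day.
C = dPW/dt − E + P = (-7.867) − 0.7 + 18 = 9.4 mm/day.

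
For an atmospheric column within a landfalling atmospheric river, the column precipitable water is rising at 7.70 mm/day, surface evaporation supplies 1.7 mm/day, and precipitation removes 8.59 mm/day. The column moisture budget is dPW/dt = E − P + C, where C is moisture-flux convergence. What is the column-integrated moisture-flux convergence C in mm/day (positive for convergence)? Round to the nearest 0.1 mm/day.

dPW/dt = +7.70 mm/day.
C = dPW/dt − E + P = (+7.70) − 1.7 + 8.59 = 14.6 mm/day.

C ≈ 14.6 mm/day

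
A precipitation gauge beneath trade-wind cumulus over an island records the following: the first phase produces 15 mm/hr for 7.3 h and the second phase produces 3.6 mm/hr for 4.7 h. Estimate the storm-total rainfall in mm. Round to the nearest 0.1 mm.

total ≈ 126.4 mm

Total = Σ Rᵢ Δtᵢ = 15 × 7.3 + 3.6 × 4.7
      = 109.5 + 16.92 = 126.4 mm.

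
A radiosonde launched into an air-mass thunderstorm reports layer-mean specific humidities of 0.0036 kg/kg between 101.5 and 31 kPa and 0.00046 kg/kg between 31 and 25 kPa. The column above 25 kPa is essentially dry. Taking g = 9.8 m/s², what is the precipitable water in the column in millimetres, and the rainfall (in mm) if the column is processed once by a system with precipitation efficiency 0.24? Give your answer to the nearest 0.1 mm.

PW ≈ 26.2 mm; rainfall ≈ 6.3 mm

Precipitable water is the column-integrated vapour mass per unit area: PW = (1/g) Σ q̄ Δp, with q in kg/kg and Δp in Pa (1 kg/m² of water = 1 mm).
Layer 101.5–31 kPa: Δp = 705 hPa = 70500 Pa, q̄ = 0.0036 kg/kg → 0.0036 × 70500 / 9.8 = 25.90 mm
Layer 31–25 kPa: Δp = 60 hPa = 6000 Pa, q̄ = 0.00046 kg/kg → 0.00046 × 6000 / 9.8 = 0.28 mm
PW = 25.90 + 0.28 = 26.18 ≈ 26.2 mm.
Rainfall = ε × PW = 0.24 × 26.2 = 6.3 mm.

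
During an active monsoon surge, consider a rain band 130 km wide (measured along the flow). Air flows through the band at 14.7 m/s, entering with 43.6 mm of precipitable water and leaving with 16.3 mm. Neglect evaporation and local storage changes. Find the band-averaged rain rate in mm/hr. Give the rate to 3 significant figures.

Column moisture flux per unit crosswind length is F = V × PW.
Inflow: F_in = 14.7 × 43.6 = 640.92 mm·m/s
Outflow: F_out = 14.7 × 16.3 = 239.61 mm·m/s
Steady-state rate R = (F_in − F_out)/L = (640.92 − 239.61) / 130000 m = 3.087e-03 mm/s.
R = 3.087e-03 × 3600 = 11.1 mm/hr.

R ≈ 11.1 mm/hr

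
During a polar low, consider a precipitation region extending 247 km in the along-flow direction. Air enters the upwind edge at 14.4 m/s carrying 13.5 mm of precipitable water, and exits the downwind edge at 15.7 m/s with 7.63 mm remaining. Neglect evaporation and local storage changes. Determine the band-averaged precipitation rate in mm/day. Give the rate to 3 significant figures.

Column moisture flux per unit crosswind length is F = V × PW.
Inflow: F_in = 14.4 × 13.5 = 194.4 mm·m/s
Outflow: F_out = 15.7 × 7.63 = 119.791 mm·m/s
Steady-state rate R = (F_in − F_out)/L = (194.4 − 119.791) / 247000 m = 3.021e-04 mm/s.
R = 3.021e-04 × 3600 × 24 = 26.1 mm/day.

R ≈ 26.1 mm/day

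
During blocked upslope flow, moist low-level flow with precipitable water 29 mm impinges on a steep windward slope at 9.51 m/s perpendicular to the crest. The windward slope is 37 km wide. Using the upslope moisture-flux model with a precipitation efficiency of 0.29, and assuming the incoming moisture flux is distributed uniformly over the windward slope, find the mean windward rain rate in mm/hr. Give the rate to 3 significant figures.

Incoming column moisture flux per unit ridge length: F = V × PW = 9.51 × 29 = 275.79 mm·m/s.
Spread over the 37 km slope with efficiency ε = 0.29: R = ε·F/W = 0.29 × 275.79 / 37000 m = 2.162e-03 mm/s.
R = 2.162e-03 × 3600 = 7.78 mm/hr.

R ≈ 7.78 mm/hr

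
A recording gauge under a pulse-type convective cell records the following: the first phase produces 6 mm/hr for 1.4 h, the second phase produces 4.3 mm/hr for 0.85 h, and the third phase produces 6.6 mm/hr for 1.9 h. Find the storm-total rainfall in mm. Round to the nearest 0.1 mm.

Total = Σ Rᵢ Δtᵢ = 6 × 1.4 + 4.3 × 0.85 + 6.6 × 1.9
      = 8.4 + 3.655 + 12.54 = 24.6 mm.

total ≈ 24.6 mm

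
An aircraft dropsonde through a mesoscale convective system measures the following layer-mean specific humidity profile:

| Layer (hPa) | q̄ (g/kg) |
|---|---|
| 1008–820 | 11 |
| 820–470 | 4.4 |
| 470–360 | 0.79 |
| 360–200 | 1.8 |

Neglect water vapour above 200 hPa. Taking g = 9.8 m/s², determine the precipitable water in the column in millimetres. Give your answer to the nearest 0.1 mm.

PW ≈ 40.6 mm

Precipitable water is the column-integrated vapour mass per unit area: PW = (1/g) Σ q̄ Δp, with q in kg/kg and Δp in Pa (1 kg/m² of water = 1 mm).
Layer 1008–820 hPa: Δp = 188 hPa = 18800 Pa, q̄ = 0.011 kg/kg → 0.011 × 18800 / 9.8 = 21.10 mm
Layer 820–470 hPa: Δp = 350 hPa = 35000 Pa, q̄ = 0.0044 kg/kg → 0.0044 × 35000 / 9.8 = 15.71 mm
Layer 470–360 hPa: Δp = 110 hPa = 11000 Pa, q̄ = 0.00079 kg/kg → 0.00079 × 11000 / 9.8 = 0.89 mm
Layer 360–200 hPa: Δp = 160 hPa = 16000 Pa, q̄ = 0.0018 kg/kg → 0.0018 × 16000 / 9.8 = 2.94 mm
PW = 21.10 + 15.71 + 0.89 + 2.94 = 40.64 ≈ 40.6 mm.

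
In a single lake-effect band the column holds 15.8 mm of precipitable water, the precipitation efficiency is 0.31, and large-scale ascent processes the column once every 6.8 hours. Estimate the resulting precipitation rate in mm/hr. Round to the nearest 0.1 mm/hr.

Each overturning extracts ε × PW = 0.31 × 15.8 = 4.898 mm.
Rate = ε·PW / τ = 4.898 / 6.8 h = 0.7 mm/hr.

R ≈ 0.7 mm/hr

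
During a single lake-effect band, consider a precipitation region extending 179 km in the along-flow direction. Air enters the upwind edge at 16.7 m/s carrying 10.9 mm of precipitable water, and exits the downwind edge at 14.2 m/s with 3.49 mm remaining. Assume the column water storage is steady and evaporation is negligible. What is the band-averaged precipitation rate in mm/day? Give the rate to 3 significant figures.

R ≈ 63.9 mm/day

Column moisture flux per unit crosswind length is F = V × PW.
Inflow: F_in = 16.7 × 10.9 = 182.03 mm·m/s
Outflow: F_out = 14.2 × 3.49 = 49.558 mm·m/s
Steady-state rate R = (F_in − F_out)/L = (182.03 − 49.558) / 179000 m = 7.401e-04 mm/s.
R = 7.401e-04 × 3600 × 24 = 63.9 mm/day.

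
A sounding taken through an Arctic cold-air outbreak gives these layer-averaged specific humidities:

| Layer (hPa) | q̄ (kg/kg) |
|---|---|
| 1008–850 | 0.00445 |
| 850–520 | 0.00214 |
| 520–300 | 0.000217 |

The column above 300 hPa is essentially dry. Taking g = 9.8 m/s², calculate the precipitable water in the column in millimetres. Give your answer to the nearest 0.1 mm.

Precipitable water is the column-integrated vapour mass per unit area: PW = (1/g) Σ q̄ Δp, with q in kg/kg and Δp in Pa (1 kg/m² of water = 1 mm).
Layer 1008–850 hPa: Δp = 158 hPa = 15800 Pa, q̄ = 0.00445 kg/kg → 0.00445 × 15800 / 9.8 = 7.17 mm
Layer 850–520 hPa: Δp = 330 hPa = 33000 Pa, q̄ = 0.00214 kg/kg → 0.00214 × 33000 / 9.8 = 7.21 mm
Layer 520–300 hPa: Δp = 220 hPa = 22000 Pa, q̄ = 0.000217 kg/kg → 0.000217 × 22000 / 9.8 = 0.49 mm
PW = 7.17 + 7.21 + 0.49 = 14.87 ≈ 14.9 mm.

PW ≈ 14.9 mm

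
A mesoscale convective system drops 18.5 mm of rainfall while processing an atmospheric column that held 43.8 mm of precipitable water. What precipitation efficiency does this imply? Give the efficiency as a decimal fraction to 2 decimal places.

ε = rainfall / PW = 18.5 / 43.8 = 0.42.

ε ≈ 0.42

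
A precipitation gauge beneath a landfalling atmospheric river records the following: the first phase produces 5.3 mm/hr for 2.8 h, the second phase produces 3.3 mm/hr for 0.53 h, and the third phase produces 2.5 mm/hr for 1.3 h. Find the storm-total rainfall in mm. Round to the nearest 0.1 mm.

total ≈ 19.8 mm

Total = Σ Rᵢ Δtᵢ = 5.3 × 2.8 + 3.3 × 0.53 + 2.5 × 1.3
      = 14.84 + 1.749 + 3.25 = 19.8 mm.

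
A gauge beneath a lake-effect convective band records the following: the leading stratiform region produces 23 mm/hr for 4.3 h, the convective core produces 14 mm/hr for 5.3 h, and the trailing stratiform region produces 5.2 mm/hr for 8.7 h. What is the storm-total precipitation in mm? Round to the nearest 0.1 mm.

total ≈ 218.3 mm

Total = Σ Rᵢ Δtᵢ = 23 × 4.3 + 14 × 5.3 + 5.2 × 8.7
      = 98.9 + 74.2 + 45.24 = 218.3 mm.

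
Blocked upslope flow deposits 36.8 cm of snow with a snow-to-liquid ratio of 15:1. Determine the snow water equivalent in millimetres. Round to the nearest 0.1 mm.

SWE ≈ 24.5 mm

SWE = snow depth / ratio = 36.8 cm / 15 = 2.453 cm = 24.5 mm.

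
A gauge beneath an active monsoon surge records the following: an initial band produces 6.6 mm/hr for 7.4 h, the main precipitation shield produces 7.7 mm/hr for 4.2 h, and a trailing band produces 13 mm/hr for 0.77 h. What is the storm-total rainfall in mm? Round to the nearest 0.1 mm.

Total = Σ Rᵢ Δtᵢ = 6.6 × 7.4 + 7.7 × 4.2 + 13 × 0.77
      = 48.84 + 32.34 + 10.01 = 91.2 mm.

total ≈ 91.2 mm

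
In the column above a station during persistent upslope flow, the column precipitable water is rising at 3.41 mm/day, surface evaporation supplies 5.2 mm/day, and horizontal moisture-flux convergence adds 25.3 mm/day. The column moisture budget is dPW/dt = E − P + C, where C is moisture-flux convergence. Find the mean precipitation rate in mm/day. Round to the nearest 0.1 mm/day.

dPW/dt = +3.41 mm/day.
P = E + C − dPW/dt = 5.2 + (25.3) − (+3.41) = 27.1 mm/day.

P ≈ 27.1 mm/day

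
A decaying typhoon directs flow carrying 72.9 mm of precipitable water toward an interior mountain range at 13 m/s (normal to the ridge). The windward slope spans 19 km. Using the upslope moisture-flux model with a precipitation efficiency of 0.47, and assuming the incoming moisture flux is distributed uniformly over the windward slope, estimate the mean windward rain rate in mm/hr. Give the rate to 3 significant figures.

R ≈ 84.4 mm/hr

Incoming column moisture flux per unit ridge length: F = V × PW = 13 × 72.9 = 947.7 mm·m/s.
Spread over the 19 km slope with efficiency ε = 0.47: R = ε·F/W = 0.47 × 947.7 / 19000 m = 2.344e-02 mm/s.
R = 2.344e-02 × 3600 = 84.4 mm/hr.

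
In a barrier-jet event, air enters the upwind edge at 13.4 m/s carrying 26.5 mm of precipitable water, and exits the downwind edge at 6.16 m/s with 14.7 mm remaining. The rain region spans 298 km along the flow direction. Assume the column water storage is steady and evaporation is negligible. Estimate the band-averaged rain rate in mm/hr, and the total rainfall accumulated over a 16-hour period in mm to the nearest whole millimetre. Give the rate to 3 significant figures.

Column moisture flux per unit crosswind length is F = V × PW.
Inflow: F_in = 13.4 × 26.5 = 355.1 mm·m/s
Outflow: F_out = 6.16 × 14.7 = 90.552 mm·m/s
Steady-state rate R = (F_in − F_out)/L = (355.1 − 90.552) / 298000 m = 8.877e-04 mm/s.
R = 8.877e-04 × 3600 = 3.20 mm/hr.
Over 16 h: total = 3.20 × 16 = 51.2 ≈ 51 mm.

R ≈ 3.20 mm/hr; total ≈ 51 mm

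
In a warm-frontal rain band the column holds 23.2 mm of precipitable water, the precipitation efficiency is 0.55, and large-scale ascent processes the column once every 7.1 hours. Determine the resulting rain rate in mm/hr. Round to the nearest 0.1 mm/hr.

Each overturning extracts ε × PW = 0.55 × 23.2 = 12.76 mm.
Rate = ε·PW / τ = 12.76 / 7.1 h = 1.8 mm/hr.

R ≈ 1.8 mm/hr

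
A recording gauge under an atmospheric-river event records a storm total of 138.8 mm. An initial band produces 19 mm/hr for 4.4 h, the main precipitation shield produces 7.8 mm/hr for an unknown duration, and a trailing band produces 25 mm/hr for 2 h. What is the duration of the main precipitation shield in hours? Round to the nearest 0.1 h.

Known phases: 19 × 4.4 + 25 × 2 = 83.6 + 50 = 133.6 mm.
Remaining depth = 138.8 − 133.6 = 5.2 mm.
Duration = 5.2 / 7.8 = 0.7 h.

duration ≈ 0.7 h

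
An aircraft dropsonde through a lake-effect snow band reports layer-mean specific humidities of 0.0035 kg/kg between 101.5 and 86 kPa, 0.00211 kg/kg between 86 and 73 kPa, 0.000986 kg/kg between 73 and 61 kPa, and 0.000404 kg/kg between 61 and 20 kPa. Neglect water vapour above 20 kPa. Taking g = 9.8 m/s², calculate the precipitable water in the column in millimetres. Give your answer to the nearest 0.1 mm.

Precipitable water is the column-integrated vapour mass per unit area: PW = (1/g) Σ q̄ Δp, with q in kg/kg and Δp in Pa (1 kg/m² of water = 1 mm).
Layer 101.5–86 kPa: Δp = 155 hPa = 15500 Pa, q̄ = 0.0035 kg/kg → 0.0035 × 15500 / 9.8 = 5.54 mm
Layer 86–73 kPa: Δp = 130 hPa = 13000 Pa, q̄ = 0.00211 kg/kg → 0.00211 × 13000 / 9.8 = 2.80 mm
Layer 73–61 kPa: Δp = 120 hPa = 12000 Pa, q̄ = 0.000986 kg/kg → 0.000986 × 12000 / 9.8 = 1.21 mm
Layer 61–20 kPa: Δp = 410 hPa = 41000 Pa, q̄ = 0.000404 kg/kg → 0.000404 × 41000 / 9.8 = 1.69 mm
PW = 5.54 + 2.80 + 1.21 + 1.69 = 11.24 ≈ 11.2 mm.

PW ≈ 11.2 mm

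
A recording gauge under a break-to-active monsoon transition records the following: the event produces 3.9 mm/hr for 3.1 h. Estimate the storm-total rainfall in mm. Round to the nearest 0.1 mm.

total ≈ 12.1 mm

Total = Σ Rᵢ Δtᵢ = 3.9 × 3.1
      = 12.09 = 12.1 mm.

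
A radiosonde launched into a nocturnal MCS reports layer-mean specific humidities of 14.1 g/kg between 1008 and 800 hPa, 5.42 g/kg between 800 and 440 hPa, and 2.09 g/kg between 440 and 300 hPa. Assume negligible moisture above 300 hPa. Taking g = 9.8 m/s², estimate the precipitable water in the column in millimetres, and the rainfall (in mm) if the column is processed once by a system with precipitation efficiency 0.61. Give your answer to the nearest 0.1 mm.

PW ≈ 52.8 mm; rainfall ≈ 32.2 mm

Precipitable water is the column-integrated vapour mass per unit area: PW = (1/g) Σ q̄ Δp, with q in kg/kg and Δp in Pa (1 kg/m² of water = 1 mm).
Layer 1008–800 hPa: Δp = 208 hPa = 20800 Pa, q̄ = 0.0141 kg/kg → 0.0141 × 20800 / 9.8 = 29.93 mm
Layer 800–440 hPa: Δp = 360 hPa = 36000 Pa, q̄ = 0.00542 kg/kg → 0.00542 × 36000 / 9.8 = 19.91 mm
Layer 440–300 hPa: Δp = 140 hPa = 14000 Pa, q̄ = 0.00209 kg/kg → 0.00209 × 14000 / 9.8 = 2.99 mm
PW = 29.93 + 19.91 + 2.99 = 52.83 ≈ 52.8 mm.
Rainfall = ε × PW = 0.61 × 52.8 = 32.2 mm.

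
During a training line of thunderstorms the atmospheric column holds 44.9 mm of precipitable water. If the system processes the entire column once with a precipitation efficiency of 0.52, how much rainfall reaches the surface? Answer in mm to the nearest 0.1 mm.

rainfall ≈ 23.3 mm

Rainfall = ε × PW = 0.52 × 44.9 = 23.3 mm.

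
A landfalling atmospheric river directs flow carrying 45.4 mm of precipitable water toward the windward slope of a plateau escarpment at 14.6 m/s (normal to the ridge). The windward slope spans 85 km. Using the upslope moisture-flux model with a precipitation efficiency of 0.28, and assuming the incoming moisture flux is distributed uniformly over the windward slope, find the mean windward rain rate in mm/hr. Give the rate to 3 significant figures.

R ≈ 7.86 mm/hr

Incoming column moisture flux per unit ridge length: F = V × PW = 14.6 × 45.4 = 662.84 mm·m/s.
Spread over the 85 km slope with efficiency ε = 0.28: R = ε·F/W = 0.28 × 662.84 / 85000 m = 2.183e-03 mm/s.
R = 2.183e-03 × 3600 = 7.86 mm/hr.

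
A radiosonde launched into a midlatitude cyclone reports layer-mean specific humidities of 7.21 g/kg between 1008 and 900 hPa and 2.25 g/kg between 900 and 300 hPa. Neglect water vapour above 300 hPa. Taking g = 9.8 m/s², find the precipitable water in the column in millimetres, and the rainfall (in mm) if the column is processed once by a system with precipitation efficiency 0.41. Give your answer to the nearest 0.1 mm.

PW ≈ 21.7 mm; rainfall ≈ 8.9 mm

Precipitable water is the column-integrated vapour mass per unit area: PW = (1/g) Σ q̄ Δp, with q in kg/kg and Δp in Pa (1 kg/m² of water = 1 mm).
Layer 1008–900 hPa: Δp = 108 hPa = 10800 Pa, q̄ = 0.00721 kg/kg → 0.00721 × 10800 / 9.8 = 7.95 mm
Layer 900–300 hPa: Δp = 600 hPa = 60000 Pa, q̄ = 0.00225 kg/kg → 0.00225 × 60000 / 9.8 = 13.78 mm
PW = 7.95 + 13.78 = 21.73 ≈ 21.7 mm.
Rainfall = ε × PW = 0.41 × 21.7 = 8.9 mm.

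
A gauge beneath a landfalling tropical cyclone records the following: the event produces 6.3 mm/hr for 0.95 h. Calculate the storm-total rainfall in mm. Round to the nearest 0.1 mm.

total ≈ 6.0 mm

Total = Σ Rᵢ Δtᵢ = 6.3 × 0.95
      = 5.985 = 6.0 mm.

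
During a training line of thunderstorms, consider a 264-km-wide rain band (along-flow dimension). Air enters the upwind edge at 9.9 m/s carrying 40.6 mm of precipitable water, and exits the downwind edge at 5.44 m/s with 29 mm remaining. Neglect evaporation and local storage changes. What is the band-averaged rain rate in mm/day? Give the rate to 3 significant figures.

R ≈ 79.9 mm/day

Column moisture flux per unit crosswind length is F = V × PW.
Inflow: F_in = 9.9 × 40.6 = 401.94 mm·m/s
Outflow: F_out = 5.44 × 29 = 157.76 mm·m/s
Steady-state rate R = (F_in − F_out)/L = (401.94 − 157.76) / 264000 m = 9.249e-04 mm/s.
R = 9.249e-04 × 3600 × 24 = 79.9 mm/day.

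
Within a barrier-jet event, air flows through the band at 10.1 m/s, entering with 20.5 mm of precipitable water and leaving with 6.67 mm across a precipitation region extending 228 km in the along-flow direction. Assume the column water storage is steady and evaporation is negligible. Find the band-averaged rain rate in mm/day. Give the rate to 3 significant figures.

R ≈ 52.9 mm/day

Column moisture flux per unit crosswind length is F = V × PW.
Inflow: F_in = 10.1 × 20.5 = 207.05 mm·m/s
Outflow: F_out = 10.1 × 6.67 = 67.367 mm·m/s
Steady-state rate R = (F_in − F_out)/L = (207.05 − 67.367) / 228000 m = 6.126e-04 mm/s.
R = 6.126e-04 × 3600 × 24 = 52.9 mm/day.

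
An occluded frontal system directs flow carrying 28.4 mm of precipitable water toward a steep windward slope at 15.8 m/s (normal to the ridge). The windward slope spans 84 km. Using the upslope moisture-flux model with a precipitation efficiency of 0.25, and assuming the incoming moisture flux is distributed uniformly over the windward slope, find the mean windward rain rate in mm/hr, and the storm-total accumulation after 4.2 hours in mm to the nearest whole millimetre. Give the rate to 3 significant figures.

R ≈ 4.81 mm/hr; total ≈ 20 mm

Incoming column moisture flux per unit ridge length: F = V × PW = 15.8 × 28.4 = 448.72 mm·m/s.
Spread over the 84 km slope with efficiency ε = 0.25: R = ε·F/W = 0.25 × 448.72 / 84000 m = 1.335e-03 mm/s.
R = 1.335e-03 × 3600 = 4.81 mm/hr.
Over 4.2 h: total = 4.81 × 4.2 = 20.202 ≈ 20 mm.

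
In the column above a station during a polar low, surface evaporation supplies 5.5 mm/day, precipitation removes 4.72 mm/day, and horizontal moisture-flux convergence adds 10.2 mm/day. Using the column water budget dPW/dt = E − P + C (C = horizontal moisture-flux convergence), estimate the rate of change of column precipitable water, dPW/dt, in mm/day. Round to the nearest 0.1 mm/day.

dPW/dt ≈ 11.0 mm/day

dPW/dt = E − P + C = 5.5 − 4.72 + (10.2) = 11.0 mm/day.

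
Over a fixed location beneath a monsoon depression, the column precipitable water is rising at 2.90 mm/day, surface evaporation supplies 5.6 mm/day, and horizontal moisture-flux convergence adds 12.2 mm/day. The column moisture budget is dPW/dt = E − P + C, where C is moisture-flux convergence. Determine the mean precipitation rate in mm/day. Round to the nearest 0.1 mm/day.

P ≈ 14.9 mm/day

dPW/dt = +2.90 mm/day.
P = E + C − dPW/dt = 5.6 + (12.2) − (+2.90) = 14.9 mm/day.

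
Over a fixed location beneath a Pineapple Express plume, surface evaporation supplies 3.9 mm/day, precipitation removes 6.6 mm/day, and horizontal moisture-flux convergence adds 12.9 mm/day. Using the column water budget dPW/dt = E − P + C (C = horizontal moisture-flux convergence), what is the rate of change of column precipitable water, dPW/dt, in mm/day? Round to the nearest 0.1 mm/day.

dPW/dt ≈ 10.2 mm/day

dPW/dt = E − P + C = 3.9 − 6.6 + (12.9) = 10.2 mm/day.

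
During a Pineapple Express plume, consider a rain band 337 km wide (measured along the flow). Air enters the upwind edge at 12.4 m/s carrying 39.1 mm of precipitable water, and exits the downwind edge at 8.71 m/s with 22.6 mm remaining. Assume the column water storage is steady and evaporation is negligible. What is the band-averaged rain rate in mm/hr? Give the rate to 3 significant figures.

R ≈ 3.08 mm/hr

Column moisture flux per unit crosswind length is F = V × PW.
Inflow: F_in = 12.4 × 39.1 = 484.84 mm·m/s
Outflow: F_out = 8.71 × 22.6 = 196.846 mm·m/s
Steady-state rate R = (F_in − F_out)/L = (484.84 − 196.846) / 337000 m = 8.546e-04 mm/s.
R = 8.546e-04 × 3600 = 3.08 mm/hr.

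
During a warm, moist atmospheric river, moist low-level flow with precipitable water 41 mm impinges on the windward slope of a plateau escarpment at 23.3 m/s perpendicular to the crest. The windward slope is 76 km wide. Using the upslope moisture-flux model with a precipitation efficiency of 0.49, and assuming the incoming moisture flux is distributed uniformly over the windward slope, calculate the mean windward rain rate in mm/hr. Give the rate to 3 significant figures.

R ≈ 22.2 mm/hr

Incoming column moisture flux per unit ridge length: F = V × PW = 23.3 × 41 = 955.3 mm·m/s.
Spread over the 76 km slope with efficiency ε = 0.49: R = ε·F/W = 0.49 × 955.3 / 76000 m = 6.159e-03 mm/s.
R = 6.159e-03 × 3600 = 22.2 mm/hr.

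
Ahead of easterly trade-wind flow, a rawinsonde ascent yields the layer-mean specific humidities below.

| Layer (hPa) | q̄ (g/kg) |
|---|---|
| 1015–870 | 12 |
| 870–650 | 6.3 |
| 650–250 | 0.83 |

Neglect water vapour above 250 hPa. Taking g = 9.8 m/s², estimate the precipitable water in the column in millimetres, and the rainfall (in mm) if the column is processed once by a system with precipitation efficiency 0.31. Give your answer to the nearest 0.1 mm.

Precipitable water is the column-integrated vapour mass per unit area: PW = (1/g) Σ q̄ Δp, with q in kg/kg and Δp in Pa (1 kg/m² of water = 1 mm).
Layer 1015–870 hPa: Δp = 145 hPa = 14500 Pa, q̄ = 0.012 kg/kg → 0.012 × 14500 / 9.8 = 17.76 mm
Layer 870–650 hPa: Δp = 220 hPa = 22000 Pa, q̄ = 0.0063 kg/kg → 0.0063 × 22000 / 9.8 = 14.14 mm
Layer 650–250 hPa: Δp = 400 hPa = 40000 Pa, q̄ = 0.00083 kg/kg → 0.00083 × 40000 / 9.8 = 3.39 mm
PW = 17.76 + 14.14 + 3.39 = 35.29 ≈ 35.3 mm.
Rainfall = ε × PW = 0.31 × 35.3 = 10.9 mm.

PW ≈ 35.3 mm; rainfall ≈ 10.9 mm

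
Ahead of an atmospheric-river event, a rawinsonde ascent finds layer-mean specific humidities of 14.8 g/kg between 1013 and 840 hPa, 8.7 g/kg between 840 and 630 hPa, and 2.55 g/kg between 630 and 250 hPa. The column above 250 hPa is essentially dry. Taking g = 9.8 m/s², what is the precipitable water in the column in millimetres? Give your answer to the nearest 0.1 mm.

PW ≈ 54.7 mm

Precipitable water is the column-integrated vapour mass per unit area: PW = (1/g) Σ q̄ Δp, with q in kg/kg and Δp in Pa (1 kg/m² of water = 1 mm).
Layer 1013–840 hPa: Δp = 173 hPa = 17300 Pa, q̄ = 0.0148 kg/kg → 0.0148 × 17300 / 9.8 = 26.13 mm
Layer 840–630 hPa: Δp = 210 hPa = 21000 Pa, q̄ = 0.0087 kg/kg → 0.0087 × 21000 / 9.8 = 18.64 mm
Layer 630–250 hPa: Δp = 380 hPa = 38000 Pa, q̄ = 0.00255 kg/kg → 0.00255 × 38000 / 9.8 = 9.89 mm
PW = 26.13 + 18.64 + 9.89 = 54.66 ≈ 54.7 mm.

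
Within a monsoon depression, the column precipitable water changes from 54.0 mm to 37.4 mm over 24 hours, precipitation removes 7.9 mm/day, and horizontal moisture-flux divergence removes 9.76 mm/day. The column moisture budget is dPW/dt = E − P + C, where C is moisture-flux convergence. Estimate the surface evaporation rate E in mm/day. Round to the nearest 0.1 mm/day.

dPW/dt = (37.4 − 54.0) mm / (24/24 day) = -16.600 mm/day.
E = dPW/dt + P − C = (-16.600) + 7.9 − (-9.76) = 1.1 mm/day.

E ≈ 1.1 mm/day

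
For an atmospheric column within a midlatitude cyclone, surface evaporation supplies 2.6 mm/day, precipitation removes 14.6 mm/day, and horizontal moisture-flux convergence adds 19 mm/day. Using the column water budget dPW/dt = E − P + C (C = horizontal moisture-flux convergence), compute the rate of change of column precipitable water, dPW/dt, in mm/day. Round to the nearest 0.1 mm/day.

dPW/dt ≈ 7.0 mm/day

dPW/dt = E − P + C = 2.6 − 14.6 + (19) = 7.0 mm/day.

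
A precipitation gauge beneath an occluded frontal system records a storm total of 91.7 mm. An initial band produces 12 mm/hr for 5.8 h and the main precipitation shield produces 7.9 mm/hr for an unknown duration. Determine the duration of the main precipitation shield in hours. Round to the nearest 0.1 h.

Known phases: 12 × 5.8 = 69.6 mm.
Remaining depth = 91.7 − 69.6 = 22.1 mm.
Duration = 22.1 / 7.9 = 2.8 h.

duration ≈ 2.8 h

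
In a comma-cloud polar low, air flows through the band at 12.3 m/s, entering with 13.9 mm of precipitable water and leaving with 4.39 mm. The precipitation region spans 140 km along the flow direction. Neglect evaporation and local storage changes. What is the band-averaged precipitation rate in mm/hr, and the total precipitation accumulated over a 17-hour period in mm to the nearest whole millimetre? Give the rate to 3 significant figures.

Column moisture flux per unit crosswind length is F = V × PW.
Inflow: F_in = 12.3 × 13.9 = 170.97 mm·m/s
Outflow: F_out = 12.3 × 4.39 = 53.997 mm·m/s
Steady-state rate R = (F_in − F_out)/L = (170.97 − 53.997) / 140000 m = 8.355e-04 mm/s.
R = 8.355e-04 × 3600 = 3.01 mm/hr.
Over 17 h: total = 3.01 × 17 = 51.17 ≈ 51 mm.

R ≈ 3.01 mm/hr; total ≈ 51 mm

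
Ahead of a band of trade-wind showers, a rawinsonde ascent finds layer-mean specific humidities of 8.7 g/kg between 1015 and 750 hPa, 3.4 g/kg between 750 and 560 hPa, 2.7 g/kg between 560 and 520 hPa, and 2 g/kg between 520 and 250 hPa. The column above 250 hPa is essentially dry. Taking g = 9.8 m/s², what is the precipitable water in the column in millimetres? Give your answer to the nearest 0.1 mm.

Precipitable water is the column-integrated vapour mass per unit area: PW = (1/g) Σ q̄ Δp, with q in kg/kg and Δp in Pa (1 kg/m² of water = 1 mm).
Layer 1015–750 hPa: Δp = 265 hPa = 26500 Pa, q̄ = 0.0087 kg/kg → 0.0087 × 26500 / 9.8 = 23.53 mm
Layer 750–560 hPa: Δp = 190 hPa = 19000 Pa, q̄ = 0.0034 kg/kg → 0.0034 × 19000 / 9.8 = 6.59 mm
Layer 560–520 hPa: Δp = 40 hPa = 4000 Pa, q̄ = 0.0027 kg/kg → 0.0027 × 4000 / 9.8 = 1.10 mm
Layer 520–250 hPa: Δp = 270 hPa = 27000 Pa, q̄ = 0.002 kg/kg → 0.002 × 27000 / 9.8 = 5.51 mm
PW = 23.53 + 6.59 + 1.10 + 5.51 = 36.73 ≈ 36.7 mm.

PW ≈ 36.7 mm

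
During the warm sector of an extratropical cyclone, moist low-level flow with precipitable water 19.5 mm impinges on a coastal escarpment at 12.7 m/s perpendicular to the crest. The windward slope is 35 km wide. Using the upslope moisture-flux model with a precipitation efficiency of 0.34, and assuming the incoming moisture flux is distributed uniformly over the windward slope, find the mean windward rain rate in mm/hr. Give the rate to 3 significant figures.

R ≈ 8.66 mm/hr

Incoming column moisture flux per unit ridge length: F = V × PW = 12.7 × 19.5 = 247.65 mm·m/s.
Spread over the 35 km slope with efficiency ε = 0.34: R = ε·F/W = 0.34 × 247.65 / 35000 m = 2.406e-03 mm/s.
R = 2.406e-03 × 3600 = 8.66 mm/hr.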